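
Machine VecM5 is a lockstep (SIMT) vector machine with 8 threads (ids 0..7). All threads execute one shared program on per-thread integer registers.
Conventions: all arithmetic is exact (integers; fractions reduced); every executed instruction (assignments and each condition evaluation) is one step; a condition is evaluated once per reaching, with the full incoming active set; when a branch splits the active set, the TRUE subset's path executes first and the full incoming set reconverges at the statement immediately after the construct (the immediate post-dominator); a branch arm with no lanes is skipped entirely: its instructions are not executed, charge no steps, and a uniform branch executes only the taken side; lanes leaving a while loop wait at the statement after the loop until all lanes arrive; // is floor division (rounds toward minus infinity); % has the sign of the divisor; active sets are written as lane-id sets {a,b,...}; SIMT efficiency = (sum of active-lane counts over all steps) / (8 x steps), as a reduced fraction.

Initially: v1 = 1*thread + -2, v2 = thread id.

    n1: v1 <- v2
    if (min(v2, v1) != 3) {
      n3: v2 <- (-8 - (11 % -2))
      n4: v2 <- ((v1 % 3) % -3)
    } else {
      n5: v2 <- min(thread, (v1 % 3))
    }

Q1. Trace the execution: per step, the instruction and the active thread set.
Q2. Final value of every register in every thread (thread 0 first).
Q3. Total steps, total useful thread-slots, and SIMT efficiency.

step 0: v1 <- v2                     {0,1,2,3,4,5,6,7}
step 1: eval (min(v2, v1) != 3)      {0,1,2,3,4,5,6,7}
step 2: v2 <- (-8 - (11 % -2))       {0,1,2,4,5,6,7}
step 3: v2 <- ((v1 % 3) % -3)        {0,1,2,4,5,6,7}
step 4: v2 <- min(thread, (v1 % 3))  {3}

Answer: 5 steps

v1: 0,1,2,3,4,5,6,7
v2: 0,-2,-1,0,-2,-1,0,-2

steps = 5; useful = 31; efficiency = 31/40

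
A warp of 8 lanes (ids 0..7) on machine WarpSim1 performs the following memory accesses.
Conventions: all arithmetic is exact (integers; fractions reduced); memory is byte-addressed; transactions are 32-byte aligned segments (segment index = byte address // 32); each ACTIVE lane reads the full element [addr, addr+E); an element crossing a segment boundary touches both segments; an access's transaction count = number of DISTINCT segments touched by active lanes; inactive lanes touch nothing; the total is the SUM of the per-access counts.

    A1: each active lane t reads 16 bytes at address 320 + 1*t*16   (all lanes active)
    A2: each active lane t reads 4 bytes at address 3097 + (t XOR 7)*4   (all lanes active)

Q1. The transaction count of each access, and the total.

A1: 4 transactions
A2: 2 transactions

Answer: 4,2; total 6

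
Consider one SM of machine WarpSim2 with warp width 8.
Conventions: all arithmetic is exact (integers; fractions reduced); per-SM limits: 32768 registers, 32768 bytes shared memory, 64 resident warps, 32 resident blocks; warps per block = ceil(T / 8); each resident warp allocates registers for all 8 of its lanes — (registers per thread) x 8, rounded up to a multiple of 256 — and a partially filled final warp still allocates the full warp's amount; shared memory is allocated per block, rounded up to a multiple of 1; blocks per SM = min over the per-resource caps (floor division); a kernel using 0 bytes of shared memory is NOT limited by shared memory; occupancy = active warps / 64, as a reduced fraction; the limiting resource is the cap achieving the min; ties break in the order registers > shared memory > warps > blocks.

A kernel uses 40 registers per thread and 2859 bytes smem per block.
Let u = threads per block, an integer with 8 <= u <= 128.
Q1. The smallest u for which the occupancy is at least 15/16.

Answer: u = 41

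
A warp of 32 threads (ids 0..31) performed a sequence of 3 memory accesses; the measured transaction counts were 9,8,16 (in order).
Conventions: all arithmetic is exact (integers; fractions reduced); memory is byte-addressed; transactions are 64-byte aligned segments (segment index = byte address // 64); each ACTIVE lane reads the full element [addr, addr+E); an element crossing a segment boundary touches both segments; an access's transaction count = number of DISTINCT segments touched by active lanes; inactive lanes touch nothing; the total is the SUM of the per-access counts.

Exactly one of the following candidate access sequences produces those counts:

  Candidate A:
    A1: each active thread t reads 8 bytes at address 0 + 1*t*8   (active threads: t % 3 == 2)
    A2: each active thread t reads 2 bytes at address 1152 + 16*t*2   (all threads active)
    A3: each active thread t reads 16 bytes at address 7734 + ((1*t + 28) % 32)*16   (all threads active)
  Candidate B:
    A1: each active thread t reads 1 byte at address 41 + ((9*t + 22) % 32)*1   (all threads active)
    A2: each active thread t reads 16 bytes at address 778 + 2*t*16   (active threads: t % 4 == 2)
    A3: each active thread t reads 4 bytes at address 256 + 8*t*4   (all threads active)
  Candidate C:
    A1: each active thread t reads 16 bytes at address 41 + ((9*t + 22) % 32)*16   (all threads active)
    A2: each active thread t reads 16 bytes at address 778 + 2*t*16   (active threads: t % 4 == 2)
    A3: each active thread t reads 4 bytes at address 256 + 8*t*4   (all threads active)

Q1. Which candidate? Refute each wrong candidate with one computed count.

A: A1 gives 4 transactions, not 9
B: A1 gives 2 transactions, not 9
C: all counts match (9,8,16)

Answer: C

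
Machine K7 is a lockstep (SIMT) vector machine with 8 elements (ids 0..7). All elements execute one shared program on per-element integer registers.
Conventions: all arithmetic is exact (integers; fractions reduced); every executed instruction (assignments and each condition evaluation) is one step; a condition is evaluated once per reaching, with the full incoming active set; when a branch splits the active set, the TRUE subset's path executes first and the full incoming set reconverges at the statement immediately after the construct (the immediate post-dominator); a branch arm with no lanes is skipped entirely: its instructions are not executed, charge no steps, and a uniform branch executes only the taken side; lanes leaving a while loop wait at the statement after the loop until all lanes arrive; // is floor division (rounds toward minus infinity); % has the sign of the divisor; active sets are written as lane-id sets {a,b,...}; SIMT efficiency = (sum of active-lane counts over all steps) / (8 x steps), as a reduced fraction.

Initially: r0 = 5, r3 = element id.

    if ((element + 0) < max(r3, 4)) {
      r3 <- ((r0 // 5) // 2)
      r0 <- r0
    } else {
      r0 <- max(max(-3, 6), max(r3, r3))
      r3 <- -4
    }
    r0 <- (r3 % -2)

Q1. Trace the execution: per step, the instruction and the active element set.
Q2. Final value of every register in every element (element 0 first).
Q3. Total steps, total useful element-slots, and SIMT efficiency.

step 0: eval ((element + 0) < max(r3, 4)) {0,1,2,3,4,5,6,7}
step 1: r3 <- ((r0 // 5) // 2)       {0,1,2,3}
step 2: r0 <- r0                     {0,1,2,3}
step 3: r0 <- max(max(-3, 6), max(r3, r3)) {4,5,6,7}
step 4: r3 <- -4                     {4,5,6,7}
step 5: r0 <- (r3 % -2)              {0,1,2,3,4,5,6,7}

Answer: 6 steps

r0: 0,0,0,0,0,0,0,0
r3: 0,0,0,0,-4,-4,-4,-4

steps = 6; useful = 32; efficiency = 32/48 = 2/3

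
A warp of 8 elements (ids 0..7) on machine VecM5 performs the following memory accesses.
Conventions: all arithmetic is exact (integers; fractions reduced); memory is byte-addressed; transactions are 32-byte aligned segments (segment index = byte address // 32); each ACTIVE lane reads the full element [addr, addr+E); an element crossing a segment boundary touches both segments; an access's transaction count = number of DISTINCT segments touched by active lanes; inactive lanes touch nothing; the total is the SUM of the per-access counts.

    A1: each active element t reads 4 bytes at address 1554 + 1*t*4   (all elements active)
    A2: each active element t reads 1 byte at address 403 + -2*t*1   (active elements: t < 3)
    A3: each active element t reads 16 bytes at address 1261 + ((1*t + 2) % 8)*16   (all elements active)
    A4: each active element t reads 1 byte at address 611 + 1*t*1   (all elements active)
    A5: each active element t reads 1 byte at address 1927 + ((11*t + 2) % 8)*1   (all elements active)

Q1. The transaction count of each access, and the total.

A1: 2 transactions
A2: 1 transaction
A3: 5 transactions
A4: 1 transaction
A5: 1 transaction

Answer: 2,1,5,1,1; total 10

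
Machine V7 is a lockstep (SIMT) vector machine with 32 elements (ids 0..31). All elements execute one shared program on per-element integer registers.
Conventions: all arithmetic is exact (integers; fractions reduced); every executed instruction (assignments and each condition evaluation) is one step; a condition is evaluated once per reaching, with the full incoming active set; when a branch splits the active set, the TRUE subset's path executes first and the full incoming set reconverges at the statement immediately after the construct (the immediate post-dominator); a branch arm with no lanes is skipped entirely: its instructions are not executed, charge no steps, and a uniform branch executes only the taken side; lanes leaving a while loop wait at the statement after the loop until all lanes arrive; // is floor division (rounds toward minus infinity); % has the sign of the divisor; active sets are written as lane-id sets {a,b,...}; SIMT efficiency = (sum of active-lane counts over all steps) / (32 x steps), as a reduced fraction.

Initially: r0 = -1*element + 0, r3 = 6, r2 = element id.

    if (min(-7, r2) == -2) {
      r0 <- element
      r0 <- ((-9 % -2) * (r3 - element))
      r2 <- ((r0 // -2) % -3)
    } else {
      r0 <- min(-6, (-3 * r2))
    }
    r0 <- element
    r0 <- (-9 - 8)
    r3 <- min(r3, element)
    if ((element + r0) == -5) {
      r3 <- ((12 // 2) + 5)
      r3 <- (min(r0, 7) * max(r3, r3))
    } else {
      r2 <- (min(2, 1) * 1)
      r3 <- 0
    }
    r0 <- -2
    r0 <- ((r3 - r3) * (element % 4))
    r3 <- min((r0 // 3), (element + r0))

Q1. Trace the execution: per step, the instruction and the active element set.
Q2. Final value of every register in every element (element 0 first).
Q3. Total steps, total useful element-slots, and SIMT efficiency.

step 0: eval (min(-7, r2) == -2)     {0,1,2,3,4,5,6,7,8,9,10,11,12,13,14,15,16,17,18,19,20,21,22,23,24,25,26,27,28,29,30,31}
step 1: r0 <- min(-6, (-3 * r2))     {0,1,2,3,4,5,6,7,8,9,10,11,12,13,14,15,16,17,18,19,20,21,22,23,24,25,26,27,28,29,30,31}
step 2: r0 <- element                {0,1,2,3,4,5,6,7,8,9,10,11,12,13,14,15,16,17,18,19,20,21,22,23,24,25,26,27,28,29,30,31}
step 3: r0 <- (-9 - 8)               {0,1,2,3,4,5,6,7,8,9,10,11,12,13,14,15,16,17,18,19,20,21,22,23,24,25,26,27,28,29,30,31}
step 4: r3 <- min(r3, element)       {0,1,2,3,4,5,6,7,8,9,10,11,12,13,14,15,16,17,18,19,20,21,22,23,24,25,26,27,28,29,30,31}
step 5: eval ((element + r0) == -5)  {0,1,2,3,4,5,6,7,8,9,10,11,12,13,14,15,16,17,18,19,20,21,22,23,24,25,26,27,28,29,30,31}
step 6: r3 <- ((12 // 2) + 5)        {12}
step 7: r3 <- (min(r0, 7) * max(r3, r3)) {12}
step 8: r2 <- (min(2, 1) * 1)        {0,1,2,3,4,5,6,7,8,9,10,11,13,14,15,16,17,18,19,20,21,22,23,24,25,26,27,28,29,30,31}
step 9: r3 <- 0                      {0,1,2,3,4,5,6,7,8,9,10,11,13,14,15,16,17,18,19,20,21,22,23,24,25,26,27,28,29,30,31}
step 10: r0 <- -2                     {0,1,2,3,4,5,6,7,8,9,10,11,12,13,14,15,16,17,18,19,20,21,22,23,24,25,26,27,28,29,30,31}
step 11: r0 <- ((r3 - r3) * (element % 4)) {0,1,2,3,4,5,6,7,8,9,10,11,12,13,14,15,16,17,18,19,20,21,22,23,24,25,26,27,28,29,30,31}
step 12: r3 <- min((r0 // 3), (element + r0)) {0,1,2,3,4,5,6,7,8,9,10,11,12,13,14,15,16,17,18,19,20,21,22,23,24,25,26,27,28,29,30,31}

Answer: 13 steps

r0: 0,0,0,0,0,0,0,0,0,0,0,0,0,0,0,0,0,0,0,0,0,0,0,0,0,0,0,0,0,0,0,0
r3: 0,0,0,0,0,0,0,0,0,0,0,0,0,0,0,0,0,0,0,0,0,0,0,0,0,0,0,0,0,0,0,0
r2: 1,1,1,1,1,1,1,1,1,1,1,1,12,1,1,1,1,1,1,1,1,1,1,1,1,1,1,1,1,1,1,1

steps = 13; useful = 352; efficiency = 352/416 = 11/13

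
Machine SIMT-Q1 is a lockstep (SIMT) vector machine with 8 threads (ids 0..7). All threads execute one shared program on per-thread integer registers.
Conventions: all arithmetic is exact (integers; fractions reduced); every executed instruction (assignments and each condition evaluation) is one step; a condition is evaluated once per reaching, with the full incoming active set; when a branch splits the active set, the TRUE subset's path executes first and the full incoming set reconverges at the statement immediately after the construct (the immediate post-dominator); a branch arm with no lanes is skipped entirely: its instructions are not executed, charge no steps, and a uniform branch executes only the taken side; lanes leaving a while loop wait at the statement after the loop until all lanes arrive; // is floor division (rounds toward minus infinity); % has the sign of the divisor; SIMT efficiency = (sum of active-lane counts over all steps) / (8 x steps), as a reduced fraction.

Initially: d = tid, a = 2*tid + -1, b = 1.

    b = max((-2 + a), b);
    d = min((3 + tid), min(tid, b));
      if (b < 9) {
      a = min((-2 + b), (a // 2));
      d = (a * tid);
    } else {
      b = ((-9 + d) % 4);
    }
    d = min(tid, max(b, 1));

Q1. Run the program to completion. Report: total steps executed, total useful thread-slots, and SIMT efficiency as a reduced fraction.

Answer: 7 steps, 46 useful, 23/28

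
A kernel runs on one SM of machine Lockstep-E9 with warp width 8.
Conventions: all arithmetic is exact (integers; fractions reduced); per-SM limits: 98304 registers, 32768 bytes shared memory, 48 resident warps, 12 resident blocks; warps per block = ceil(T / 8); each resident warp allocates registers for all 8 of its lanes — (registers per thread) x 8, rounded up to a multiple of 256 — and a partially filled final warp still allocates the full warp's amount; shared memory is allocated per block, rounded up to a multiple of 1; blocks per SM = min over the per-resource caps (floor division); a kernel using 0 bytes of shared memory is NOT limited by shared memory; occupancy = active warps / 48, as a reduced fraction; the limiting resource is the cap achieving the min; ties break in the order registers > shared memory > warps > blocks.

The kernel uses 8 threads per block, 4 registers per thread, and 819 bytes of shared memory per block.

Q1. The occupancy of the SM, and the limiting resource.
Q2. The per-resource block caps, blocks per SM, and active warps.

Answer: occupancy 1/4, limited by blocks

registers: 384 blocks
shared memory: 40 blocks
warps: 48 blocks
blocks: 12 blocks

Answer: 12 blocks, 12 active warps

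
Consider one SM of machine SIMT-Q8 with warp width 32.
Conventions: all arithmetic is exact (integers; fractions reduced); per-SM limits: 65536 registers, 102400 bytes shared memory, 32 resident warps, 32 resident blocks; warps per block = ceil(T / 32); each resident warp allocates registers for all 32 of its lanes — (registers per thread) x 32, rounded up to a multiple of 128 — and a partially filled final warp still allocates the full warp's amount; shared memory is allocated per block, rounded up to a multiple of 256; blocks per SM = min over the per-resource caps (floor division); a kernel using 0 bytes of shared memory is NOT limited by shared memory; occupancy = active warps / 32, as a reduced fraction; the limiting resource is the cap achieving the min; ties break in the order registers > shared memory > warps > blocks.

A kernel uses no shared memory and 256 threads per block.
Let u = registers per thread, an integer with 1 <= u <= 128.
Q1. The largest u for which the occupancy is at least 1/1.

Answer: u = 64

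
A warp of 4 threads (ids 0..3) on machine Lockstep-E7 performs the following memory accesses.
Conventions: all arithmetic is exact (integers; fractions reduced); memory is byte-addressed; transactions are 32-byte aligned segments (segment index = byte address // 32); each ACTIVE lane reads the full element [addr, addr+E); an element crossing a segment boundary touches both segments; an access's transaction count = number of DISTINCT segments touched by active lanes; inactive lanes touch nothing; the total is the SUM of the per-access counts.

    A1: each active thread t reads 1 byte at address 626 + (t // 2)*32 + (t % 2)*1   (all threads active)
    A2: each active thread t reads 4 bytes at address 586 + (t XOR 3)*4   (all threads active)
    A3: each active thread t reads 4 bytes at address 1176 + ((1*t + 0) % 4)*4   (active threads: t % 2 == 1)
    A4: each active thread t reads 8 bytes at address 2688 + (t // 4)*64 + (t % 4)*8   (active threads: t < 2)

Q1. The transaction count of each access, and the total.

A1: 2 transactions
A2: 1 transaction
A3: 2 transactions
A4: 1 transaction

Answer: 2,1,2,1; total 6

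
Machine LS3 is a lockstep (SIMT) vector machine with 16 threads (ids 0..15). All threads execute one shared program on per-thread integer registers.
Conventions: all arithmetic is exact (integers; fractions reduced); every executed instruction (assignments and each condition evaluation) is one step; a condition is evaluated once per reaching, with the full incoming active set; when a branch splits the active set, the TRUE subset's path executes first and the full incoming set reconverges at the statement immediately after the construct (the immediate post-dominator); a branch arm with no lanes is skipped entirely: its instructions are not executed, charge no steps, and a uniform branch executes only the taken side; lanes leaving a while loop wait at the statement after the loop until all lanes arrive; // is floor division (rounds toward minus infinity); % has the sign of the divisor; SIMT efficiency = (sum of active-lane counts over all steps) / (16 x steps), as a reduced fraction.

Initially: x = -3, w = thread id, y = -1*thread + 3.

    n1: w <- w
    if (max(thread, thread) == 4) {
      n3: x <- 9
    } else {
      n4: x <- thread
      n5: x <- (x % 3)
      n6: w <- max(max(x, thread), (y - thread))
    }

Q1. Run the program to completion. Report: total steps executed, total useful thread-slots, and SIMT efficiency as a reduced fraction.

Answer: 6 steps, 78 useful, 13/16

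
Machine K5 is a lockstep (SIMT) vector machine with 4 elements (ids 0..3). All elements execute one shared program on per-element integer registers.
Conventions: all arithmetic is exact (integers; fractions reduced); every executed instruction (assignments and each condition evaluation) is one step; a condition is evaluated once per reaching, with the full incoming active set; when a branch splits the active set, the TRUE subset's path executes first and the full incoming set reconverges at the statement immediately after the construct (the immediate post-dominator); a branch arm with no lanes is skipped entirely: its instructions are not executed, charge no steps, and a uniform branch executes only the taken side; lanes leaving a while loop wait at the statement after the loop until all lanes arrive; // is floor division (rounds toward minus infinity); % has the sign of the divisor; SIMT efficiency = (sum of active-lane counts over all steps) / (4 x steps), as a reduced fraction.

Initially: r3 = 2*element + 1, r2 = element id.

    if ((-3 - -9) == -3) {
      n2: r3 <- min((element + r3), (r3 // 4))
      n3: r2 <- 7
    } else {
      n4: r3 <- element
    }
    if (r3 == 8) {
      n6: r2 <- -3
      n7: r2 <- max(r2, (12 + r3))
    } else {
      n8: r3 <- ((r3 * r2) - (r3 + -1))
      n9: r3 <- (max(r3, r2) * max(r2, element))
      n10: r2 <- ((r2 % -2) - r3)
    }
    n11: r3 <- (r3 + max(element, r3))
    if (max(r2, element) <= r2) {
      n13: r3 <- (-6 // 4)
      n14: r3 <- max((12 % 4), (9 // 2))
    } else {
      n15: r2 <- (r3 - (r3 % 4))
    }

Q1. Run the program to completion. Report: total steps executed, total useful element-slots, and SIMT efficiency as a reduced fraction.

Answer: 11 steps, 37 useful, 37/44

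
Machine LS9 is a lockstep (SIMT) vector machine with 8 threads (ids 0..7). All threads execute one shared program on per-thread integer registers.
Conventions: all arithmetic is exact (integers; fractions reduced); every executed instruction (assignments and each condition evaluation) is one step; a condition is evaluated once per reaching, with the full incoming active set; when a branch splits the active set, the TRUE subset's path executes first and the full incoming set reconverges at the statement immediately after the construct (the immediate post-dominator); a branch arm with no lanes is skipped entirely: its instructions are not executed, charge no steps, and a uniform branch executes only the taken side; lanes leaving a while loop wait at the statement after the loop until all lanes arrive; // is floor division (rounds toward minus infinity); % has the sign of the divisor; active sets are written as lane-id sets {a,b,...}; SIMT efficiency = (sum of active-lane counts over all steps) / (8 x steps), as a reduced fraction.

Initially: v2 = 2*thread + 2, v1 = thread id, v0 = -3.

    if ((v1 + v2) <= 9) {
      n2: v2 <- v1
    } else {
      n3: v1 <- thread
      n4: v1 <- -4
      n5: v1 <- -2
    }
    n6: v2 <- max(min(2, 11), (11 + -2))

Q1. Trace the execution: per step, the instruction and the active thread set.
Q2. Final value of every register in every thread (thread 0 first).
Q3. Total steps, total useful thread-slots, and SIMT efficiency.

step 0: eval ((v1 + v2) <= 9)        {0,1,2,3,4,5,6,7}
step 1: v2 <- v1                     {0,1,2}
step 2: v1 <- thread                 {3,4,5,6,7}
step 3: v1 <- -4                     {3,4,5,6,7}
step 4: v1 <- -2                     {3,4,5,6,7}
step 5: v2 <- max(min(2, 11), (11 + -2)) {0,1,2,3,4,5,6,7}

Answer: 6 steps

v2: 9,9,9,9,9,9,9,9
v1: 0,1,2,-2,-2,-2,-2,-2
v0: -3,-3,-3,-3,-3,-3,-3,-3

steps = 6; useful = 34; efficiency = 34/48 = 17/24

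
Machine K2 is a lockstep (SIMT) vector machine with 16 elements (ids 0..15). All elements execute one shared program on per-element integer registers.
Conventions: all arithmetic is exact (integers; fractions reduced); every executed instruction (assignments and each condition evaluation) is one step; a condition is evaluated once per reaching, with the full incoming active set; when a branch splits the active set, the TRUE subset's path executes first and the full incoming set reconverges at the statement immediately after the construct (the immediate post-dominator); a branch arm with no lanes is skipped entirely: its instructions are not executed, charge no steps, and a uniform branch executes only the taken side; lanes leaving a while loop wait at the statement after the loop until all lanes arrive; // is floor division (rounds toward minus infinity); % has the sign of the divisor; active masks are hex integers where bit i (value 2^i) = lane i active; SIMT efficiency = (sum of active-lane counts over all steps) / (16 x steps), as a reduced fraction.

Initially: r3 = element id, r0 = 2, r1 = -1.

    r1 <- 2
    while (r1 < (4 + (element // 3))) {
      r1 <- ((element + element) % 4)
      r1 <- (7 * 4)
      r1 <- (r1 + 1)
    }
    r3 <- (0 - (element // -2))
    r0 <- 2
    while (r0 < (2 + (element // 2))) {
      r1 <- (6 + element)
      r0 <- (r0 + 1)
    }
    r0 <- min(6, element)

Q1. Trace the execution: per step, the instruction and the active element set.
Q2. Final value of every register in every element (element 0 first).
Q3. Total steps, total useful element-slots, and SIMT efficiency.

step 0: r1 <- 2                      0xffff
step 1: eval (r1 < (4 + (element // 3))) 0xffff
step 2: r1 <- ((element + element) % 4) 0xffff
step 3: r1 <- (7 * 4)                0xffff
step 4: r1 <- (r1 + 1)               0xffff
step 5: eval (r1 < (4 + (element // 3))) 0xffff
step 6: r3 <- (0 - (element // -2))  0xffff
step 7: r0 <- 2                      0xffff
step 8: eval (r0 < (2 + (element // 2))) 0xffff
step 9: r1 <- (6 + element)          0xfffc
step 10: r0 <- (r0 + 1)               0xfffc
step 11: eval (r0 < (2 + (element // 2))) 0xfffc
step 12: r1 <- (6 + element)          0xfff0
step 13: r0 <- (r0 + 1)               0xfff0
step 14: eval (r0 < (2 + (element // 2))) 0xfff0
step 15: r1 <- (6 + element)          0xffc0
step 16: r0 <- (r0 + 1)               0xffc0
step 17: eval (r0 < (2 + (element // 2))) 0xffc0
step 18: r1 <- (6 + element)          0xff00
step 19: r0 <- (r0 + 1)               0xff00
step 20: eval (r0 < (2 + (element // 2))) 0xff00
step 21: r1 <- (6 + element)          0xfc00
step 22: r0 <- (r0 + 1)               0xfc00
step 23: eval (r0 < (2 + (element // 2))) 0xfc00
step 24: r1 <- (6 + element)          0xf000
step 25: r0 <- (r0 + 1)               0xf000
step 26: eval (r0 < (2 + (element // 2))) 0xf000
step 27: r1 <- (6 + element)          0xc000
step 28: r0 <- (r0 + 1)               0xc000
step 29: eval (r0 < (2 + (element // 2))) 0xc000
step 30: r0 <- min(6, element)        0xffff

Answer: 31 steps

r3: 0,1,1,2,2,3,3,4,4,5,5,6,6,7,7,8
r0: 0,1,2,3,4,5,6,6,6,6,6,6,6,6,6,6
r1: 29,29,8,9,10,11,12,13,14,15,16,17,18,19,20,21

steps = 31; useful = 328; efficiency = 328/496 = 41/62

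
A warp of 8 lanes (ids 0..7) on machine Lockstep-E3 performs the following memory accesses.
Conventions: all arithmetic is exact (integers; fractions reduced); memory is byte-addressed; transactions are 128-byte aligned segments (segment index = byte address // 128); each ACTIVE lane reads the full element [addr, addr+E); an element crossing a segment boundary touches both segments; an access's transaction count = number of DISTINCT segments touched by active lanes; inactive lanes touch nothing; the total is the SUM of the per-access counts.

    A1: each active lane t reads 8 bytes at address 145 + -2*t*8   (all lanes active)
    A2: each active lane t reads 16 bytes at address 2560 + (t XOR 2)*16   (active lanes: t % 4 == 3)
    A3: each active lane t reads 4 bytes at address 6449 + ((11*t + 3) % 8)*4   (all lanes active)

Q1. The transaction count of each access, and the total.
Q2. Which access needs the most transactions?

A1: 2 transactions
A2: 1 transaction
A3: 1 transaction

Answer: 2,1,1; total 4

Answer: A1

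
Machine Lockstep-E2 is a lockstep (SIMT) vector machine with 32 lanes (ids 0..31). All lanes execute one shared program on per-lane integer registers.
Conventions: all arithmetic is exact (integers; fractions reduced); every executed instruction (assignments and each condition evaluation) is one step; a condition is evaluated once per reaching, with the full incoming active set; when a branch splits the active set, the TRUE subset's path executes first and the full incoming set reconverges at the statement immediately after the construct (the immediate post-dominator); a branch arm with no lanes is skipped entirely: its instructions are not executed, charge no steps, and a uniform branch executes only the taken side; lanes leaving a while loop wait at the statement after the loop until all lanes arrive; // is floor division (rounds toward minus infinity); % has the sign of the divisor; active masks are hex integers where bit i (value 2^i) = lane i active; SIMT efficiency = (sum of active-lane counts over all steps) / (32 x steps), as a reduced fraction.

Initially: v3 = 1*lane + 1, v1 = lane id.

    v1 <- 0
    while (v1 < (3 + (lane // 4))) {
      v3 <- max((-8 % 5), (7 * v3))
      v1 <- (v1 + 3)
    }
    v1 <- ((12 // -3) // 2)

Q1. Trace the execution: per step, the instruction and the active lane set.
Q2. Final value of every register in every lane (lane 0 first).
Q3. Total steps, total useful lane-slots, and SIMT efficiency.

step 0: v1 <- 0                      0xffffffff
step 1: eval (v1 < (3 + (lane // 4))) 0xffffffff
step 2: v3 <- max((-8 % 5), (7 * v3)) 0xffffffff
step 3: v1 <- (v1 + 3)               0xffffffff
step 4: eval (v1 < (3 + (lane // 4))) 0xffffffff
step 5: v3 <- max((-8 % 5), (7 * v3)) 0xfffffff0
step 6: v1 <- (v1 + 3)               0xfffffff0
step 7: eval (v1 < (3 + (lane // 4))) 0xfffffff0
step 8: v3 <- max((-8 % 5), (7 * v3)) 0xffff0000
step 9: v1 <- (v1 + 3)               0xffff0000
step 10: eval (v1 < (3 + (lane // 4))) 0xffff0000
step 11: v3 <- max((-8 % 5), (7 * v3)) 0xf0000000
step 12: v1 <- (v1 + 3)               0xf0000000
step 13: eval (v1 < (3 + (lane // 4))) 0xf0000000
step 14: v1 <- ((12 // -3) // 2)      0xffffffff

Answer: 15 steps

v3: 7,14,21,28,245,294,343,392,441,490,539,588,637,686,735,784,5831,6174,6517,6860,7203,7546,7889,8232,8575,8918,9261,9604,69629,72030,74431,76832
v1: -2,-2,-2,-2,-2,-2,-2,-2,-2,-2,-2,-2,-2,-2,-2,-2,-2,-2,-2,-2,-2,-2,-2,-2,-2,-2,-2,-2,-2,-2,-2,-2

steps = 15; useful = 336; efficiency = 336/480 = 7/10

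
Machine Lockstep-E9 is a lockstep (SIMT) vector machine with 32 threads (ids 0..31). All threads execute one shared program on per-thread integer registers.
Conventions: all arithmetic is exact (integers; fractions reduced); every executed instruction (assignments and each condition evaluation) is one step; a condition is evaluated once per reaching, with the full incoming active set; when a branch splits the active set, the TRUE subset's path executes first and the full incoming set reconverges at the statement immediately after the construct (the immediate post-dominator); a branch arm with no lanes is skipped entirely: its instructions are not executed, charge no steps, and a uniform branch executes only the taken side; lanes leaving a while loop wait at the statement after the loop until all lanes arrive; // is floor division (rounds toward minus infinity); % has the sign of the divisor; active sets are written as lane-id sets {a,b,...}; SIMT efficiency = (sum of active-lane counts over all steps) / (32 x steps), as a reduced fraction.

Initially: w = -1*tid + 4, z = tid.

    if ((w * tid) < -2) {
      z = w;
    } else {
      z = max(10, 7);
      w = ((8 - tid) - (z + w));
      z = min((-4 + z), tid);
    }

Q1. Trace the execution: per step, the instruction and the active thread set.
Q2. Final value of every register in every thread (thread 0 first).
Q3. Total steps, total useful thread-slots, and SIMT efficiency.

step 0: eval ((w * tid) < -2)        {0,1,2,3,4,5,6,7,8,9,10,11,12,13,14,15,16,17,18,19,20,21,22,23,24,25,26,27,28,29,30,31}
step 1: z <- w                       {5,6,7,8,9,10,11,12,13,14,15,16,17,18,19,20,21,22,23,24,25,26,27,28,29,30,31}
step 2: z <- max(10, 7)              {0,1,2,3,4}
step 3: w <- ((8 - tid) - (z + w))   {0,1,2,3,4}
step 4: z <- min((-4 + z), tid)      {0,1,2,3,4}

Answer: 5 steps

w: -6,-6,-6,-6,-6,-1,-2,-3,-4,-5,-6,-7,-8,-9,-10,-11,-12,-13,-14,-15,-16,-17,-18,-19,-20,-21,-22,-23,-24,-25,-26,-27
z: 0,1,2,3,4,-1,-2,-3,-4,-5,-6,-7,-8,-9,-10,-11,-12,-13,-14,-15,-16,-17,-18,-19,-20,-21,-22,-23,-24,-25,-26,-27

steps = 5; useful = 74; efficiency = 74/160 = 37/80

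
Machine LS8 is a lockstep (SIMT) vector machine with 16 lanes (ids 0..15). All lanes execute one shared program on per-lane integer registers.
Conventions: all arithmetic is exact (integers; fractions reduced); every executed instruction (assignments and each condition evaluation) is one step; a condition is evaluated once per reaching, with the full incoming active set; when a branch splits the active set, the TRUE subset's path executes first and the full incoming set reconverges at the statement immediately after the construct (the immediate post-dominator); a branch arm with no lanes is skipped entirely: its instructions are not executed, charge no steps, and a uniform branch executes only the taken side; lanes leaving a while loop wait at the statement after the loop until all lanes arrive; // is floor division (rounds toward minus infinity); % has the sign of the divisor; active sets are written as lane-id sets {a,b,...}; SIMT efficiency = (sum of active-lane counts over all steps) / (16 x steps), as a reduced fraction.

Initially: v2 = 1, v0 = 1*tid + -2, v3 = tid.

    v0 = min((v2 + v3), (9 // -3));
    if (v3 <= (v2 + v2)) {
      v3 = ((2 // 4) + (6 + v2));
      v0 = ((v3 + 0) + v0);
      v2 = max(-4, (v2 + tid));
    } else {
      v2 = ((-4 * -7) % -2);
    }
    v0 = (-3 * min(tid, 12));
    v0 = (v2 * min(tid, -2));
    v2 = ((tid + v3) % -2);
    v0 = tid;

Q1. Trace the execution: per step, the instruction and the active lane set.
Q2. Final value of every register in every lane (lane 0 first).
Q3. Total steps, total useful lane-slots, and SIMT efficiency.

step 0: v0 <- min((v2 + v3), (9 // -3)) {0,1,2,3,4,5,6,7,8,9,10,11,12,13,14,15}
step 1: eval (v3 <= (v2 + v2))       {0,1,2,3,4,5,6,7,8,9,10,11,12,13,14,15}
step 2: v3 <- ((2 // 4) + (6 + v2))  {0,1,2}
step 3: v0 <- ((v3 + 0) + v0)        {0,1,2}
step 4: v2 <- max(-4, (v2 + tid))    {0,1,2}
step 5: v2 <- ((-4 * -7) % -2)       {3,4,5,6,7,8,9,10,11,12,13,14,15}
step 6: v0 <- (-3 * min(tid, 12))    {0,1,2,3,4,5,6,7,8,9,10,11,12,13,14,15}
step 7: v0 <- (v2 * min(tid, -2))    {0,1,2,3,4,5,6,7,8,9,10,11,12,13,14,15}
step 8: v2 <- ((tid + v3) % -2)      {0,1,2,3,4,5,6,7,8,9,10,11,12,13,14,15}
step 9: v0 <- tid                    {0,1,2,3,4,5,6,7,8,9,10,11,12,13,14,15}

Answer: 10 steps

v2: -1,0,-1,0,0,0,0,0,0,0,0,0,0,0,0,0
v0: 0,1,2,3,4,5,6,7,8,9,10,11,12,13,14,15
v3: 7,7,7,3,4,5,6,7,8,9,10,11,12,13,14,15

steps = 10; useful = 118; efficiency = 118/160 = 59/80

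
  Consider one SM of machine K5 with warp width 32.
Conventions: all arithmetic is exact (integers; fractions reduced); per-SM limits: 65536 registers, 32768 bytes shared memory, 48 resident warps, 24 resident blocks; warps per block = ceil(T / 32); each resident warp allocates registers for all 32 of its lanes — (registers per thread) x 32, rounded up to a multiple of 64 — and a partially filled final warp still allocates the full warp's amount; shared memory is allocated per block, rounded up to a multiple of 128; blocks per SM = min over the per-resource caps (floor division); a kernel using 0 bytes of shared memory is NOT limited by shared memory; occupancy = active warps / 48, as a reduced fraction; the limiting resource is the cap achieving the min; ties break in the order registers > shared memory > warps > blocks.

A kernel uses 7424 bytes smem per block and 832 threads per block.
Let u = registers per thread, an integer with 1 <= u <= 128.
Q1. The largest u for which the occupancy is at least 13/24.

Answer: u = 78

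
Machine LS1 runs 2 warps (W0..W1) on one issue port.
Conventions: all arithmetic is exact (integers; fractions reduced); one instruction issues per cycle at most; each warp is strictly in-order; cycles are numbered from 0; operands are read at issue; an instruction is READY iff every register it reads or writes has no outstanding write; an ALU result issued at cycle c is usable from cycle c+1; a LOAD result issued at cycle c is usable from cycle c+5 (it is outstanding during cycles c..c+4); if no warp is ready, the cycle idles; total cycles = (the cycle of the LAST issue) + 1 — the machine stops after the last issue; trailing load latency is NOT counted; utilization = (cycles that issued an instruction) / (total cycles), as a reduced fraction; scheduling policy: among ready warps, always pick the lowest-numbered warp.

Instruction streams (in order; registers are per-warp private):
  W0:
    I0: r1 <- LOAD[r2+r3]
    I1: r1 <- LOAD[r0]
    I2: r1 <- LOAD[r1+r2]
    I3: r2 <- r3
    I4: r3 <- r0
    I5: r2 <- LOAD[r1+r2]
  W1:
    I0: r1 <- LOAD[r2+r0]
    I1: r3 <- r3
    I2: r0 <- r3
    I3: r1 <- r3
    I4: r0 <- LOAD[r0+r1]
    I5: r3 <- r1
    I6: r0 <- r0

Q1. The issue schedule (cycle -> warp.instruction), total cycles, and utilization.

cycle 0: W0.I0
cycle 1: W1.I0
cycle 2: W1.I1
cycle 3: W1.I2
cycle 4: idle
cycle 5: W0.I1
cycle 6: W1.I3
cycle 7: W1.I4
cycle 8: W1.I5
cycle 9: idle
cycle 10: W0.I2
cycle 11: W0.I3
cycle 12: W0.I4
cycle 13: W1.I6
cycle 14: idle
cycle 15: W0.I5

Answer: 16 cycles, utilization 13/16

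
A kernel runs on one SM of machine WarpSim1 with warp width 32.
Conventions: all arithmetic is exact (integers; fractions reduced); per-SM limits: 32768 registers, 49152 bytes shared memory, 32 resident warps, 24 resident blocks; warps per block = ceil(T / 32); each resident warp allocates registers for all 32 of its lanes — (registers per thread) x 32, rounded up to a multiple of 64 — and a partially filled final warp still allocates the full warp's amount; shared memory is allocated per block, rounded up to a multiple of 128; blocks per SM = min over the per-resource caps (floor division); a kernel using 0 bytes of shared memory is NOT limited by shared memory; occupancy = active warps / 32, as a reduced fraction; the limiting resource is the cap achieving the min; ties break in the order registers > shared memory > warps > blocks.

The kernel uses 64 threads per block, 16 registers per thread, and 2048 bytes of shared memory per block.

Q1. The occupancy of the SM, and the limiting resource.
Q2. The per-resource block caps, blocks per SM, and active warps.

Answer: occupancy 1, limited by warps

registers: 32 blocks
shared memory: 24 blocks
warps: 16 blocks
blocks: 24 blocks

Answer: 16 blocks, 32 active warps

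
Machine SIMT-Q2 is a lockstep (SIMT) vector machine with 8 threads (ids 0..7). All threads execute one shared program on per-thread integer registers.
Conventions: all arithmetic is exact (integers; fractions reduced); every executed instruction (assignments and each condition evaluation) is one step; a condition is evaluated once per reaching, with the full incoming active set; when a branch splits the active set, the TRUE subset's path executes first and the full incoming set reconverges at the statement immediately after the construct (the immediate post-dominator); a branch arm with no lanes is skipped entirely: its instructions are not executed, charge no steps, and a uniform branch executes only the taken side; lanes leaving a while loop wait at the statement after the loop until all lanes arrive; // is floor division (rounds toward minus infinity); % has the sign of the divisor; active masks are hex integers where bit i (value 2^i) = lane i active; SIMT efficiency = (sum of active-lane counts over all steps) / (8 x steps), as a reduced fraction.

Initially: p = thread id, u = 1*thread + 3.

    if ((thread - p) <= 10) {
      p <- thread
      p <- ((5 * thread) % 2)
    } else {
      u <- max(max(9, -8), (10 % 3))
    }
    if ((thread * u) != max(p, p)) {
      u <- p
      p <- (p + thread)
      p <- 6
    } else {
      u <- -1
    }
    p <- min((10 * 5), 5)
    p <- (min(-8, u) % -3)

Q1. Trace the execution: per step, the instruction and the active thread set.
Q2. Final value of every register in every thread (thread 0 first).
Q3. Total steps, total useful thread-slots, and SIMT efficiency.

step 0: eval ((thread - p) <= 10)    0xff
step 1: p <- thread                  0xff
step 2: p <- ((5 * thread) % 2)      0xff
step 3: eval ((thread * u) != max(p, p)) 0xff
step 4: u <- p                       0xfe
step 5: p <- (p + thread)            0xfe
step 6: p <- 6                       0xfe
step 7: u <- -1                      0x01
step 8: p <- min((10 * 5), 5)        0xff
step 9: p <- (min(-8, u) % -3)       0xff

Answer: 10 steps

p: -2,-2,-2,-2,-2,-2,-2,-2
u: -1,1,0,1,0,1,0,1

steps = 10; useful = 70; efficiency = 70/80 = 7/8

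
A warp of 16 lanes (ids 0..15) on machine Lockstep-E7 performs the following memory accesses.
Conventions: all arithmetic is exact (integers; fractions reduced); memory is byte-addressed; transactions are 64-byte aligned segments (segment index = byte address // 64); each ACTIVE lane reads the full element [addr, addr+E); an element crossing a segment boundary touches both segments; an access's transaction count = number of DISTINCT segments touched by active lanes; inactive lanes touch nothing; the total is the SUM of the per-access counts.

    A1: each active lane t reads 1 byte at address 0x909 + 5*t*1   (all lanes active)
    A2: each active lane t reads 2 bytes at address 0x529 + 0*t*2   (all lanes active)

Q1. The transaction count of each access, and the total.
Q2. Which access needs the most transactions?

A1: 2 transactions
A2: 1 transaction

Answer: 2,1; total 3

Answer: A1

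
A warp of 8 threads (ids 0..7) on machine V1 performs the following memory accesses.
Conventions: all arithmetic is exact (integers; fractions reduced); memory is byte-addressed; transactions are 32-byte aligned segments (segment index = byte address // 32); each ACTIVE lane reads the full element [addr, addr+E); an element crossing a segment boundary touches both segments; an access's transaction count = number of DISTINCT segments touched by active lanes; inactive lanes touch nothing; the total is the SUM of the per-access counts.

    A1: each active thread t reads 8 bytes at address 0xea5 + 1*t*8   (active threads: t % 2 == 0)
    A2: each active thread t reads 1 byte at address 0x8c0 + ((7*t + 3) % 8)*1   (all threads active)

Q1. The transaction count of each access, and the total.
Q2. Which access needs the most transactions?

A1: 2 transactions
A2: 1 transaction

Answer: 2,1; total 3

Answer: A1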